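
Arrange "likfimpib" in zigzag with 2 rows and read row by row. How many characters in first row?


Zigzag "likfimpib" into 2 rows:
Placing characters:
  'l' => row 0
  'i' => row 1
  'k' => row 0
  'f' => row 1
  'i' => row 0
  'm' => row 1
  'p' => row 0
  'i' => row 1
  'b' => row 0
Rows:
  Row 0: "lkipb"
  Row 1: "ifmi"
First row length: 5

5


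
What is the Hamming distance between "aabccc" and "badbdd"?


Comparing "aabccc" and "badbdd" position by position:
  Position 0: 'a' vs 'b' => differ
  Position 1: 'a' vs 'a' => same
  Position 2: 'b' vs 'd' => differ
  Position 3: 'c' vs 'b' => differ
  Position 4: 'c' vs 'd' => differ
  Position 5: 'c' vs 'd' => differ
Total differences (Hamming distance): 5

5


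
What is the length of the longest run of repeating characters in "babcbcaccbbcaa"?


Input: "babcbcaccbbcaa"
Scanning for longest run:
  Position 1 ('a'): new char, reset run to 1
  Position 2 ('b'): new char, reset run to 1
  Position 3 ('c'): new char, reset run to 1
  Position 4 ('b'): new char, reset run to 1
  Position 5 ('c'): new char, reset run to 1
  Position 6 ('a'): new char, reset run to 1
  Position 7 ('c'): new char, reset run to 1
  Position 8 ('c'): continues run of 'c', length=2
  Position 9 ('b'): new char, reset run to 1
  Position 10 ('b'): continues run of 'b', length=2
  Position 11 ('c'): new char, reset run to 1
  Position 12 ('a'): new char, reset run to 1
  Position 13 ('a'): continues run of 'a', length=2
Longest run: 'c' with length 2

2


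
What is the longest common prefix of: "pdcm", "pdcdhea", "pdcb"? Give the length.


Words: pdcm, pdcdhea, pdcb
  Position 0: all 'p' => match
  Position 1: all 'd' => match
  Position 2: all 'c' => match
  Position 3: ('m', 'd', 'b') => mismatch, stop
LCP = "pdc" (length 3)

3


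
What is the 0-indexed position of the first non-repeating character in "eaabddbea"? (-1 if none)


Input: eaabddbea
Character frequencies:
  'a': 3
  'b': 2
  'd': 2
  'e': 2
Scanning left to right for freq == 1:
  Position 0 ('e'): freq=2, skip
  Position 1 ('a'): freq=3, skip
  Position 2 ('a'): freq=3, skip
  Position 3 ('b'): freq=2, skip
  Position 4 ('d'): freq=2, skip
  Position 5 ('d'): freq=2, skip
  Position 6 ('b'): freq=2, skip
  Position 7 ('e'): freq=2, skip
  Position 8 ('a'): freq=3, skip
  No unique character found => answer = -1

-1


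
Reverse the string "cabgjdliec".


Input: cabgjdliec
Reading characters right to left:
  Position 9: 'c'
  Position 8: 'e'
  Position 7: 'i'
  Position 6: 'l'
  Position 5: 'd'
  Position 4: 'j'
  Position 3: 'g'
  Position 2: 'b'
  Position 1: 'a'
  Position 0: 'c'
Reversed: ceildjgbac

ceildjgbac


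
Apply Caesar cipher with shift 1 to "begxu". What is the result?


Caesar cipher: shift "begxu" by 1
  'b' (pos 1) + 1 = pos 2 = 'c'
  'e' (pos 4) + 1 = pos 5 = 'f'
  'g' (pos 6) + 1 = pos 7 = 'h'
  'x' (pos 23) + 1 = pos 24 = 'y'
  'u' (pos 20) + 1 = pos 21 = 'v'
Result: cfhyv

cfhyv


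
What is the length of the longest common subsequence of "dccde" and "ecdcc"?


LCS of "dccde" and "ecdcc"
DP table:
           e    c    d    c    c
      0    0    0    0    0    0
  d   0    0    0    1    1    1
  c   0    0    1    1    2    2
  c   0    0    1    1    2    3
  d   0    0    1    2    2    3
  e   0    1    1    2    2    3
LCS length = dp[5][5] = 3

3


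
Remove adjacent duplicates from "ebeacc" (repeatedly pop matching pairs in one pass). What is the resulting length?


Input: ebeacc
Stack-based adjacent duplicate removal:
  Read 'e': push. Stack: e
  Read 'b': push. Stack: eb
  Read 'e': push. Stack: ebe
  Read 'a': push. Stack: ebea
  Read 'c': push. Stack: ebeac
  Read 'c': matches stack top 'c' => pop. Stack: ebea
Final stack: "ebea" (length 4)

4


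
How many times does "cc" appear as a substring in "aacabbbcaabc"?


Searching for "cc" in "aacabbbcaabc"
Scanning each position:
  Position 0: "aa" => no
  Position 1: "ac" => no
  Position 2: "ca" => no
  Position 3: "ab" => no
  Position 4: "bb" => no
  Position 5: "bb" => no
  Position 6: "bc" => no
  Position 7: "ca" => no
  Position 8: "aa" => no
  Position 9: "ab" => no
  Position 10: "bc" => no
Total occurrences: 0

0


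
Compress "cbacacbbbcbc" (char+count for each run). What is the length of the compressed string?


Input: cbacacbbbcbc
Runs:
  'c' x 1 => "c1"
  'b' x 1 => "b1"
  'a' x 1 => "a1"
  'c' x 1 => "c1"
  'a' x 1 => "a1"
  'c' x 1 => "c1"
  'b' x 3 => "b3"
  'c' x 1 => "c1"
  'b' x 1 => "b1"
  'c' x 1 => "c1"
Compressed: "c1b1a1c1a1c1b3c1b1c1"
Compressed length: 20

20


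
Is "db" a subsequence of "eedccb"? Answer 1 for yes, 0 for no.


Check if "db" is a subsequence of "eedccb"
Greedy scan:
  Position 0 ('e'): no match needed
  Position 1 ('e'): no match needed
  Position 2 ('d'): matches sub[0] = 'd'
  Position 3 ('c'): no match needed
  Position 4 ('c'): no match needed
  Position 5 ('b'): matches sub[1] = 'b'
All 2 characters matched => is a subsequence

1


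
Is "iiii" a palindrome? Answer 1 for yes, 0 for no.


Input: iiii
Reversed: iiii
  Compare pos 0 ('i') with pos 3 ('i'): match
  Compare pos 1 ('i') with pos 2 ('i'): match
Result: palindrome

1


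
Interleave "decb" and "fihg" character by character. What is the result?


Interleaving "decb" and "fihg":
  Position 0: 'd' from first, 'f' from second => "df"
  Position 1: 'e' from first, 'i' from second => "ei"
  Position 2: 'c' from first, 'h' from second => "ch"
  Position 3: 'b' from first, 'g' from second => "bg"
Result: dfeichbg

dfeichbg


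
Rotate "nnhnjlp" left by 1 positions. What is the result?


Input: "nnhnjlp", rotate left by 1
First 1 characters: "n"
Remaining characters: "nhnjlp"
Concatenate remaining + first: "nhnjlp" + "n" = "nhnjlpn"

nhnjlpn


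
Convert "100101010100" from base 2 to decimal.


Input: "100101010100" in base 2
Positional expansion:
  Digit '1' (value 1) x 2^11 = 2048
  Digit '0' (value 0) x 2^10 = 0
  Digit '0' (value 0) x 2^9 = 0
  Digit '1' (value 1) x 2^8 = 256
  Digit '0' (value 0) x 2^7 = 0
  Digit '1' (value 1) x 2^6 = 64
  Digit '0' (value 0) x 2^5 = 0
  Digit '1' (value 1) x 2^4 = 16
  Digit '0' (value 0) x 2^3 = 0
  Digit '1' (value 1) x 2^2 = 4
  Digit '0' (value 0) x 2^1 = 0
  Digit '0' (value 0) x 2^0 = 0
Sum = 2388

2388


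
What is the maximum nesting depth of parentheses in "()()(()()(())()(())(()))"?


Input: "()()(()()(())()(())(()))"
Tracking depth:
  Position 0 '(': depth becomes 1
  Position 1 ')': depth becomes 0
  Position 2 '(': depth becomes 1
  Position 3 ')': depth becomes 0
  Position 4 '(': depth becomes 1
  Position 5 '(': depth becomes 2
  Position 6 ')': depth becomes 1
  Position 7 '(': depth becomes 2
  Position 8 ')': depth becomes 1
  Position 9 '(': depth becomes 2
  Position 10 '(': depth becomes 3
  Position 11 ')': depth becomes 2
  Position 12 ')': depth becomes 1
  Position 13 '(': depth becomes 2
  Position 14 ')': depth becomes 1
  Position 15 '(': depth becomes 2
  Position 16 '(': depth becomes 3
  Position 17 ')': depth becomes 2
  Position 18 ')': depth becomes 1
  Position 19 '(': depth becomes 2
  Position 20 '(': depth becomes 3
  Position 21 ')': depth becomes 2
  Position 22 ')': depth becomes 1
  Position 23 ')': depth becomes 0
Maximum depth reached: 3

3


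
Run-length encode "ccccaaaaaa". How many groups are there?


Input: ccccaaaaaa
Scanning for consecutive runs:
  Group 1: 'c' x 4 (positions 0-3)
  Group 2: 'a' x 6 (positions 4-9)
Total groups: 2

2


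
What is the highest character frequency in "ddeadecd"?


Input: ddeadecd
Character counts:
  'a': 1
  'c': 1
  'd': 4
  'e': 2
Maximum frequency: 4

4


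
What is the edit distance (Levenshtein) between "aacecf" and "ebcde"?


Computing edit distance: "aacecf" -> "ebcde"
DP table:
           e    b    c    d    e
      0    1    2    3    4    5
  a   1    1    2    3    4    5
  a   2    2    2    3    4    5
  c   3    3    3    2    3    4
  e   4    3    4    3    3    3
  c   5    4    4    4    4    4
  f   6    5    5    5    5    5
Edit distance = dp[6][5] = 5

5


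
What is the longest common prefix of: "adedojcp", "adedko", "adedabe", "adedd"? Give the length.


Words: adedojcp, adedko, adedabe, adedd
  Position 0: all 'a' => match
  Position 1: all 'd' => match
  Position 2: all 'e' => match
  Position 3: all 'd' => match
  Position 4: ('o', 'k', 'a', 'd') => mismatch, stop
LCP = "aded" (length 4)

4


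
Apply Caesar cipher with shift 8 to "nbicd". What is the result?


Caesar cipher: shift "nbicd" by 8
  'n' (pos 13) + 8 = pos 21 = 'v'
  'b' (pos 1) + 8 = pos 9 = 'j'
  'i' (pos 8) + 8 = pos 16 = 'q'
  'c' (pos 2) + 8 = pos 10 = 'k'
  'd' (pos 3) + 8 = pos 11 = 'l'
Result: vjqkl

vjqkl


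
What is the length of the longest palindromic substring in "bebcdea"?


Input: "bebcdea"
Checking substrings for palindromes:
  [0:3] "beb" (len 3) => palindrome
Longest palindromic substring: "beb" with length 3

3


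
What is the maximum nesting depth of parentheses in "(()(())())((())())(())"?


Input: "(()(())())((())())(())"
Tracking depth:
  Position 0 '(': depth becomes 1
  Position 1 '(': depth becomes 2
  Position 2 ')': depth becomes 1
  Position 3 '(': depth becomes 2
  Position 4 '(': depth becomes 3
  Position 5 ')': depth becomes 2
  Position 6 ')': depth becomes 1
  Position 7 '(': depth becomes 2
  Position 8 ')': depth becomes 1
  Position 9 ')': depth becomes 0
  Position 10 '(': depth becomes 1
  Position 11 '(': depth becomes 2
  Position 12 '(': depth becomes 3
  Position 13 ')': depth becomes 2
  Position 14 ')': depth becomes 1
  Position 15 '(': depth becomes 2
  Position 16 ')': depth becomes 1
  Position 17 ')': depth becomes 0
  Position 18 '(': depth becomes 1
  Position 19 '(': depth becomes 2
  Position 20 ')': depth becomes 1
  Position 21 ')': depth becomes 0
Maximum depth reached: 3

3


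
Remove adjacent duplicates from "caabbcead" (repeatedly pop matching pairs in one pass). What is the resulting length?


Input: caabbcead
Stack-based adjacent duplicate removal:
  Read 'c': push. Stack: c
  Read 'a': push. Stack: ca
  Read 'a': matches stack top 'a' => pop. Stack: c
  Read 'b': push. Stack: cb
  Read 'b': matches stack top 'b' => pop. Stack: c
  Read 'c': matches stack top 'c' => pop. Stack: (empty)
  Read 'e': push. Stack: e
  Read 'a': push. Stack: ea
  Read 'd': push. Stack: ead
Final stack: "ead" (length 3)

3


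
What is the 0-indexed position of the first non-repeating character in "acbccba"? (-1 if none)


Input: acbccba
Character frequencies:
  'a': 2
  'b': 2
  'c': 3
Scanning left to right for freq == 1:
  Position 0 ('a'): freq=2, skip
  Position 1 ('c'): freq=3, skip
  Position 2 ('b'): freq=2, skip
  Position 3 ('c'): freq=3, skip
  Position 4 ('c'): freq=3, skip
  Position 5 ('b'): freq=2, skip
  Position 6 ('a'): freq=2, skip
  No unique character found => answer = -1

-1


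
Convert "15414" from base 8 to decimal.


Input: "15414" in base 8
Positional expansion:
  Digit '1' (value 1) x 8^4 = 4096
  Digit '5' (value 5) x 8^3 = 2560
  Digit '4' (value 4) x 8^2 = 256
  Digit '1' (value 1) x 8^1 = 8
  Digit '4' (value 4) x 8^0 = 4
Sum = 6924

6924


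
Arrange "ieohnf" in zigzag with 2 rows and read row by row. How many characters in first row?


Zigzag "ieohnf" into 2 rows:
Placing characters:
  'i' => row 0
  'e' => row 1
  'o' => row 0
  'h' => row 1
  'n' => row 0
  'f' => row 1
Rows:
  Row 0: "ion"
  Row 1: "ehf"
First row length: 3

3


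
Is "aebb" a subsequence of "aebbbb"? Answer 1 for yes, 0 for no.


Check if "aebb" is a subsequence of "aebbbb"
Greedy scan:
  Position 0 ('a'): matches sub[0] = 'a'
  Position 1 ('e'): matches sub[1] = 'e'
  Position 2 ('b'): matches sub[2] = 'b'
  Position 3 ('b'): matches sub[3] = 'b'
  Position 4 ('b'): no match needed
  Position 5 ('b'): no match needed
All 4 characters matched => is a subsequence

1


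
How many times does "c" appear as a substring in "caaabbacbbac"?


Searching for "c" in "caaabbacbbac"
Scanning each position:
  Position 0: "c" => MATCH
  Position 1: "a" => no
  Position 2: "a" => no
  Position 3: "a" => no
  Position 4: "b" => no
  Position 5: "b" => no
  Position 6: "a" => no
  Position 7: "c" => MATCH
  Position 8: "b" => no
  Position 9: "b" => no
  Position 10: "a" => no
  Position 11: "c" => MATCH
Total occurrences: 3

3


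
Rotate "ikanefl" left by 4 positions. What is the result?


Input: "ikanefl", rotate left by 4
First 4 characters: "ikan"
Remaining characters: "efl"
Concatenate remaining + first: "efl" + "ikan" = "eflikan"

eflikan


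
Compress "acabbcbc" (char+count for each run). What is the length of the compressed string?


Input: acabbcbc
Runs:
  'a' x 1 => "a1"
  'c' x 1 => "c1"
  'a' x 1 => "a1"
  'b' x 2 => "b2"
  'c' x 1 => "c1"
  'b' x 1 => "b1"
  'c' x 1 => "c1"
Compressed: "a1c1a1b2c1b1c1"
Compressed length: 14

14


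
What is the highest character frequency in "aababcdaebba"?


Input: aababcdaebba
Character counts:
  'a': 5
  'b': 4
  'c': 1
  'd': 1
  'e': 1
Maximum frequency: 5

5


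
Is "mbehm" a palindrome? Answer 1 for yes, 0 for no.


Input: mbehm
Reversed: mhebm
  Compare pos 0 ('m') with pos 4 ('m'): match
  Compare pos 1 ('b') with pos 3 ('h'): MISMATCH
Result: not a palindrome

0


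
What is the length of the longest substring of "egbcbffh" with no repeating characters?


Input: "egbcbffh"
Sliding window (track last position of each char):
  Position 0 ('e'): window [0,0] length 1 -- new best
  Position 1 ('g'): window [0,1] length 2 -- new best
  Position 2 ('b'): window [0,2] length 3 -- new best
  Position 3 ('c'): window [0,3] length 4 -- new best
  Position 4 ('b'): repeat (last at 2), move window start to 3
  Position 4 ('b'): window [3,4] length 2
  Position 5 ('f'): window [3,5] length 3
  Position 6 ('f'): repeat (last at 5), move window start to 6
  Position 6 ('f'): window [6,6] length 1
  Position 7 ('h'): window [6,7] length 2
Longest substring with no repeats: "egbc" with length 4

4


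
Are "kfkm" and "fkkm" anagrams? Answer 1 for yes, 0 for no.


Strings: "kfkm", "fkkm"
Sorted first:  fkkm
Sorted second: fkkm
Sorted forms match => anagrams

1


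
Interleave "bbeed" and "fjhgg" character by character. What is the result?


Interleaving "bbeed" and "fjhgg":
  Position 0: 'b' from first, 'f' from second => "bf"
  Position 1: 'b' from first, 'j' from second => "bj"
  Position 2: 'e' from first, 'h' from second => "eh"
  Position 3: 'e' from first, 'g' from second => "eg"
  Position 4: 'd' from first, 'g' from second => "dg"
Result: bfbjehegdg

bfbjehegdg


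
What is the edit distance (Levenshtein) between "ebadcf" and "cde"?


Computing edit distance: "ebadcf" -> "cde"
DP table:
           c    d    e
      0    1    2    3
  e   1    1    2    2
  b   2    2    2    3
  a   3    3    3    3
  d   4    4    3    4
  c   5    4    4    4
  f   6    5    5    5
Edit distance = dp[6][3] = 5

5


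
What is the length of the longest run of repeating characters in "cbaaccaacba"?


Input: "cbaaccaacba"
Scanning for longest run:
  Position 1 ('b'): new char, reset run to 1
  Position 2 ('a'): new char, reset run to 1
  Position 3 ('a'): continues run of 'a', length=2
  Position 4 ('c'): new char, reset run to 1
  Position 5 ('c'): continues run of 'c', length=2
  Position 6 ('a'): new char, reset run to 1
  Position 7 ('a'): continues run of 'a', length=2
  Position 8 ('c'): new char, reset run to 1
  Position 9 ('b'): new char, reset run to 1
  Position 10 ('a'): new char, reset run to 1
Longest run: 'a' with length 2

2


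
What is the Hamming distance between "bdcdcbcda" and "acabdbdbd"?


Comparing "bdcdcbcda" and "acabdbdbd" position by position:
  Position 0: 'b' vs 'a' => differ
  Position 1: 'd' vs 'c' => differ
  Position 2: 'c' vs 'a' => differ
  Position 3: 'd' vs 'b' => differ
  Position 4: 'c' vs 'd' => differ
  Position 5: 'b' vs 'b' => same
  Position 6: 'c' vs 'd' => differ
  Position 7: 'd' vs 'b' => differ
  Position 8: 'a' vs 'd' => differ
Total differences (Hamming distance): 8

8


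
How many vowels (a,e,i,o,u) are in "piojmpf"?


Input: piojmpf
Checking each character:
  'p' at position 0: consonant
  'i' at position 1: vowel (running total: 1)
  'o' at position 2: vowel (running total: 2)
  'j' at position 3: consonant
  'm' at position 4: consonant
  'p' at position 5: consonant
  'f' at position 6: consonant
Total vowels: 2

2


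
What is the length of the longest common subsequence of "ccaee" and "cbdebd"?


LCS of "ccaee" and "cbdebd"
DP table:
           c    b    d    e    b    d
      0    0    0    0    0    0    0
  c   0    1    1    1    1    1    1
  c   0    1    1    1    1    1    1
  a   0    1    1    1    1    1    1
  e   0    1    1    1    2    2    2
  e   0    1    1    1    2    2    2
LCS length = dp[5][6] = 2

2


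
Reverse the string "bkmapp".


Input: bkmapp
Reading characters right to left:
  Position 5: 'p'
  Position 4: 'p'
  Position 3: 'a'
  Position 2: 'm'
  Position 1: 'k'
  Position 0: 'b'
Reversed: ppamkb

ppamkb


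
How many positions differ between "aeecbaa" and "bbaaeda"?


Comparing "aeecbaa" and "bbaaeda" position by position:
  Position 0: 'a' vs 'b' => DIFFER
  Position 1: 'e' vs 'b' => DIFFER
  Position 2: 'e' vs 'a' => DIFFER
  Position 3: 'c' vs 'a' => DIFFER
  Position 4: 'b' vs 'e' => DIFFER
  Position 5: 'a' vs 'd' => DIFFER
  Position 6: 'a' vs 'a' => same
Positions that differ: 6

6


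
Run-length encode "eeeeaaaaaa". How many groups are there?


Input: eeeeaaaaaa
Scanning for consecutive runs:
  Group 1: 'e' x 4 (positions 0-3)
  Group 2: 'a' x 6 (positions 4-9)
Total groups: 2

2


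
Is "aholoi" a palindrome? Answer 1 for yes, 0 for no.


Input: aholoi
Reversed: ioloha
  Compare pos 0 ('a') with pos 5 ('i'): MISMATCH
  Compare pos 1 ('h') with pos 4 ('o'): MISMATCH
  Compare pos 2 ('o') with pos 3 ('l'): MISMATCH
Result: not a palindrome

0


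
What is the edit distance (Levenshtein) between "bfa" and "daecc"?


Computing edit distance: "bfa" -> "daecc"
DP table:
           d    a    e    c    c
      0    1    2    3    4    5
  b   1    1    2    3    4    5
  f   2    2    2    3    4    5
  a   3    3    2    3    4    5
Edit distance = dp[3][5] = 5

5


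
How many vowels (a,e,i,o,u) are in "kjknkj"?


Input: kjknkj
Checking each character:
  'k' at position 0: consonant
  'j' at position 1: consonant
  'k' at position 2: consonant
  'n' at position 3: consonant
  'k' at position 4: consonant
  'j' at position 5: consonant
Total vowels: 0

0


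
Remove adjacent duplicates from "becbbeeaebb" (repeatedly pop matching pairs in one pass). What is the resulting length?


Input: becbbeeaebb
Stack-based adjacent duplicate removal:
  Read 'b': push. Stack: b
  Read 'e': push. Stack: be
  Read 'c': push. Stack: bec
  Read 'b': push. Stack: becb
  Read 'b': matches stack top 'b' => pop. Stack: bec
  Read 'e': push. Stack: bece
  Read 'e': matches stack top 'e' => pop. Stack: bec
  Read 'a': push. Stack: beca
  Read 'e': push. Stack: becae
  Read 'b': push. Stack: becaeb
  Read 'b': matches stack top 'b' => pop. Stack: becae
Final stack: "becae" (length 5)

5


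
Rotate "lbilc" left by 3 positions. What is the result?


Input: "lbilc", rotate left by 3
First 3 characters: "lbi"
Remaining characters: "lc"
Concatenate remaining + first: "lc" + "lbi" = "lclbi"

lclbi


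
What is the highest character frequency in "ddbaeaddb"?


Input: ddbaeaddb
Character counts:
  'a': 2
  'b': 2
  'd': 4
  'e': 1
Maximum frequency: 4

4


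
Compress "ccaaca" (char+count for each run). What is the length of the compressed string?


Input: ccaaca
Runs:
  'c' x 2 => "c2"
  'a' x 2 => "a2"
  'c' x 1 => "c1"
  'a' x 1 => "a1"
Compressed: "c2a2c1a1"
Compressed length: 8

8


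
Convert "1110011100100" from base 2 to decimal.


Input: "1110011100100" in base 2
Positional expansion:
  Digit '1' (value 1) x 2^12 = 4096
  Digit '1' (value 1) x 2^11 = 2048
  Digit '1' (value 1) x 2^10 = 1024
  Digit '0' (value 0) x 2^9 = 0
  Digit '0' (value 0) x 2^8 = 0
  Digit '1' (value 1) x 2^7 = 128
  Digit '1' (value 1) x 2^6 = 64
  Digit '1' (value 1) x 2^5 = 32
  Digit '0' (value 0) x 2^4 = 0
  Digit '0' (value 0) x 2^3 = 0
  Digit '1' (value 1) x 2^2 = 4
  Digit '0' (value 0) x 2^1 = 0
  Digit '0' (value 0) x 2^0 = 0
Sum = 7396

7396


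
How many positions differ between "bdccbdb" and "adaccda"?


Comparing "bdccbdb" and "adaccda" position by position:
  Position 0: 'b' vs 'a' => DIFFER
  Position 1: 'd' vs 'd' => same
  Position 2: 'c' vs 'a' => DIFFER
  Position 3: 'c' vs 'c' => same
  Position 4: 'b' vs 'c' => DIFFER
  Position 5: 'd' vs 'd' => same
  Position 6: 'b' vs 'a' => DIFFER
Positions that differ: 4

4


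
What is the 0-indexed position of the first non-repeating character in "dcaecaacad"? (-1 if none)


Input: dcaecaacad
Character frequencies:
  'a': 4
  'c': 3
  'd': 2
  'e': 1
Scanning left to right for freq == 1:
  Position 0 ('d'): freq=2, skip
  Position 1 ('c'): freq=3, skip
  Position 2 ('a'): freq=4, skip
  Position 3 ('e'): unique! => answer = 3

3


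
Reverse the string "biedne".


Input: biedne
Reading characters right to left:
  Position 5: 'e'
  Position 4: 'n'
  Position 3: 'd'
  Position 2: 'e'
  Position 1: 'i'
  Position 0: 'b'
Reversed: endeib

endeib


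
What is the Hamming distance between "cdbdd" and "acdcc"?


Comparing "cdbdd" and "acdcc" position by position:
  Position 0: 'c' vs 'a' => differ
  Position 1: 'd' vs 'c' => differ
  Position 2: 'b' vs 'd' => differ
  Position 3: 'd' vs 'c' => differ
  Position 4: 'd' vs 'c' => differ
Total differences (Hamming distance): 5

5


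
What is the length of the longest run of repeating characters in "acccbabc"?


Input: "acccbabc"
Scanning for longest run:
  Position 1 ('c'): new char, reset run to 1
  Position 2 ('c'): continues run of 'c', length=2
  Position 3 ('c'): continues run of 'c', length=3
  Position 4 ('b'): new char, reset run to 1
  Position 5 ('a'): new char, reset run to 1
  Position 6 ('b'): new char, reset run to 1
  Position 7 ('c'): new char, reset run to 1
Longest run: 'c' with length 3

3


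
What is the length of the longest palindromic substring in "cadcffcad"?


Input: "cadcffcad"
Checking substrings for palindromes:
  [3:7] "cffc" (len 4) => palindrome
  [4:6] "ff" (len 2) => palindrome
Longest palindromic substring: "cffc" with length 4

4


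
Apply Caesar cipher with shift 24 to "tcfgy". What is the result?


Caesar cipher: shift "tcfgy" by 24
  't' (pos 19) + 24 = pos 17 = 'r'
  'c' (pos 2) + 24 = pos 0 = 'a'
  'f' (pos 5) + 24 = pos 3 = 'd'
  'g' (pos 6) + 24 = pos 4 = 'e'
  'y' (pos 24) + 24 = pos 22 = 'w'
Result: radew

radew


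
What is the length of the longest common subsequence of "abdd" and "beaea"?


LCS of "abdd" and "beaea"
DP table:
           b    e    a    e    a
      0    0    0    0    0    0
  a   0    0    0    1    1    1
  b   0    1    1    1    1    1
  d   0    1    1    1    1    1
  d   0    1    1    1    1    1
LCS length = dp[4][5] = 1

1


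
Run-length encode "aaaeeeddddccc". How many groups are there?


Input: aaaeeeddddccc
Scanning for consecutive runs:
  Group 1: 'a' x 3 (positions 0-2)
  Group 2: 'e' x 3 (positions 3-5)
  Group 3: 'd' x 4 (positions 6-9)
  Group 4: 'c' x 3 (positions 10-12)
Total groups: 4

4


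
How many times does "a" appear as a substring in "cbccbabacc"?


Searching for "a" in "cbccbabacc"
Scanning each position:
  Position 0: "c" => no
  Position 1: "b" => no
  Position 2: "c" => no
  Position 3: "c" => no
  Position 4: "b" => no
  Position 5: "a" => MATCH
  Position 6: "b" => no
  Position 7: "a" => MATCH
  Position 8: "c" => no
  Position 9: "c" => no
Total occurrences: 2

2


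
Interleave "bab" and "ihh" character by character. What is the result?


Interleaving "bab" and "ihh":
  Position 0: 'b' from first, 'i' from second => "bi"
  Position 1: 'a' from first, 'h' from second => "ah"
  Position 2: 'b' from first, 'h' from second => "bh"
Result: biahbh

biahbh


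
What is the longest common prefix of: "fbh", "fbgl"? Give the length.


Words: fbh, fbgl
  Position 0: all 'f' => match
  Position 1: all 'b' => match
  Position 2: ('h', 'g') => mismatch, stop
LCP = "fb" (length 2)

2


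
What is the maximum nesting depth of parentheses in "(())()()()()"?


Input: "(())()()()()"
Tracking depth:
  Position 0 '(': depth becomes 1
  Position 1 '(': depth becomes 2
  Position 2 ')': depth becomes 1
  Position 3 ')': depth becomes 0
  Position 4 '(': depth becomes 1
  Position 5 ')': depth becomes 0
  Position 6 '(': depth becomes 1
  Position 7 ')': depth becomes 0
  Position 8 '(': depth becomes 1
  Position 9 ')': depth becomes 0
  Position 10 '(': depth becomes 1
  Position 11 ')': depth becomes 0
Maximum depth reached: 2

2


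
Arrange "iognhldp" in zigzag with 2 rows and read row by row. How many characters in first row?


Zigzag "iognhldp" into 2 rows:
Placing characters:
  'i' => row 0
  'o' => row 1
  'g' => row 0
  'n' => row 1
  'h' => row 0
  'l' => row 1
  'd' => row 0
  'p' => row 1
Rows:
  Row 0: "ighd"
  Row 1: "onlp"
First row length: 4

4


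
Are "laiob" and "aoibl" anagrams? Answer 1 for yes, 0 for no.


Strings: "laiob", "aoibl"
Sorted first:  abilo
Sorted second: abilo
Sorted forms match => anagrams

1


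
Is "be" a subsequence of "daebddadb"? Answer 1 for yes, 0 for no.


Check if "be" is a subsequence of "daebddadb"
Greedy scan:
  Position 0 ('d'): no match needed
  Position 1 ('a'): no match needed
  Position 2 ('e'): no match needed
  Position 3 ('b'): matches sub[0] = 'b'
  Position 4 ('d'): no match needed
  Position 5 ('d'): no match needed
  Position 6 ('a'): no match needed
  Position 7 ('d'): no match needed
  Position 8 ('b'): no match needed
Only matched 1/2 characters => not a subsequence

0


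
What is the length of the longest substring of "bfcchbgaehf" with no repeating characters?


Input: "bfcchbgaehf"
Sliding window (track last position of each char):
  Position 0 ('b'): window [0,0] length 1 -- new best
  Position 1 ('f'): window [0,1] length 2 -- new best
  Position 2 ('c'): window [0,2] length 3 -- new best
  Position 3 ('c'): repeat (last at 2), move window start to 3
  Position 3 ('c'): window [3,3] length 1
  Position 4 ('h'): window [3,4] length 2
  Position 5 ('b'): window [3,5] length 3
  Position 6 ('g'): window [3,6] length 4 -- new best
  Position 7 ('a'): window [3,7] length 5 -- new best
  Position 8 ('e'): window [3,8] length 6 -- new best
  Position 9 ('h'): repeat (last at 4), move window start to 5
  Position 9 ('h'): window [5,9] length 5
  Position 10 ('f'): window [5,10] length 6
Longest substring with no repeats: "chbgae" with length 6

6


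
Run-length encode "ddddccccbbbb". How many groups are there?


Input: ddddccccbbbb
Scanning for consecutive runs:
  Group 1: 'd' x 4 (positions 0-3)
  Group 2: 'c' x 4 (positions 4-7)
  Group 3: 'b' x 4 (positions 8-11)
Total groups: 3

3


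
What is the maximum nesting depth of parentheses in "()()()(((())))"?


Input: "()()()(((())))"
Tracking depth:
  Position 0 '(': depth becomes 1
  Position 1 ')': depth becomes 0
  Position 2 '(': depth becomes 1
  Position 3 ')': depth becomes 0
  Position 4 '(': depth becomes 1
  Position 5 ')': depth becomes 0
  Position 6 '(': depth becomes 1
  Position 7 '(': depth becomes 2
  Position 8 '(': depth becomes 3
  Position 9 '(': depth becomes 4
  Position 10 ')': depth becomes 3
  Position 11 ')': depth becomes 2
  Position 12 ')': depth becomes 1
  Position 13 ')': depth becomes 0
Maximum depth reached: 4

4


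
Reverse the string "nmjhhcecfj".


Input: nmjhhcecfj
Reading characters right to left:
  Position 9: 'j'
  Position 8: 'f'
  Position 7: 'c'
  Position 6: 'e'
  Position 5: 'c'
  Position 4: 'h'
  Position 3: 'h'
  Position 2: 'j'
  Position 1: 'm'
  Position 0: 'n'
Reversed: jfcechhjmn

jfcechhjmn


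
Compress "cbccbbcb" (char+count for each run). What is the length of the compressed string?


Input: cbccbbcb
Runs:
  'c' x 1 => "c1"
  'b' x 1 => "b1"
  'c' x 2 => "c2"
  'b' x 2 => "b2"
  'c' x 1 => "c1"
  'b' x 1 => "b1"
Compressed: "c1b1c2b2c1b1"
Compressed length: 12

12


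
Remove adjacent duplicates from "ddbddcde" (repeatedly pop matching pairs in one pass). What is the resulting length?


Input: ddbddcde
Stack-based adjacent duplicate removal:
  Read 'd': push. Stack: d
  Read 'd': matches stack top 'd' => pop. Stack: (empty)
  Read 'b': push. Stack: b
  Read 'd': push. Stack: bd
  Read 'd': matches stack top 'd' => pop. Stack: b
  Read 'c': push. Stack: bc
  Read 'd': push. Stack: bcd
  Read 'e': push. Stack: bcde
Final stack: "bcde" (length 4)

4


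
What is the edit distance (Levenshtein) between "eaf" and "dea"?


Computing edit distance: "eaf" -> "dea"
DP table:
           d    e    a
      0    1    2    3
  e   1    1    1    2
  a   2    2    2    1
  f   3    3    3    2
Edit distance = dp[3][3] = 2

2


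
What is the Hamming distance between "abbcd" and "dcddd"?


Comparing "abbcd" and "dcddd" position by position:
  Position 0: 'a' vs 'd' => differ
  Position 1: 'b' vs 'c' => differ
  Position 2: 'b' vs 'd' => differ
  Position 3: 'c' vs 'd' => differ
  Position 4: 'd' vs 'd' => same
Total differences (Hamming distance): 4

4


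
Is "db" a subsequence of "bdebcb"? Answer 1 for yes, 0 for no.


Check if "db" is a subsequence of "bdebcb"
Greedy scan:
  Position 0 ('b'): no match needed
  Position 1 ('d'): matches sub[0] = 'd'
  Position 2 ('e'): no match needed
  Position 3 ('b'): matches sub[1] = 'b'
  Position 4 ('c'): no match needed
  Position 5 ('b'): no match needed
All 2 characters matched => is a subsequence

1


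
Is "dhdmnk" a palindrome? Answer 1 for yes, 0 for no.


Input: dhdmnk
Reversed: knmdhd
  Compare pos 0 ('d') with pos 5 ('k'): MISMATCH
  Compare pos 1 ('h') with pos 4 ('n'): MISMATCH
  Compare pos 2 ('d') with pos 3 ('m'): MISMATCH
Result: not a palindrome

0


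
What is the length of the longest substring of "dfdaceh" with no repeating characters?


Input: "dfdaceh"
Sliding window (track last position of each char):
  Position 0 ('d'): window [0,0] length 1 -- new best
  Position 1 ('f'): window [0,1] length 2 -- new best
  Position 2 ('d'): repeat (last at 0), move window start to 1
  Position 2 ('d'): window [1,2] length 2
  Position 3 ('a'): window [1,3] length 3 -- new best
  Position 4 ('c'): window [1,4] length 4 -- new best
  Position 5 ('e'): window [1,5] length 5 -- new best
  Position 6 ('h'): window [1,6] length 6 -- new best
Longest substring with no repeats: "fdaceh" with length 6

6


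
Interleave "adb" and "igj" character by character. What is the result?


Interleaving "adb" and "igj":
  Position 0: 'a' from first, 'i' from second => "ai"
  Position 1: 'd' from first, 'g' from second => "dg"
  Position 2: 'b' from first, 'j' from second => "bj"
Result: aidgbj

aidgbj


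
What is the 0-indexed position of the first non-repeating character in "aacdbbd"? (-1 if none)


Input: aacdbbd
Character frequencies:
  'a': 2
  'b': 2
  'c': 1
  'd': 2
Scanning left to right for freq == 1:
  Position 0 ('a'): freq=2, skip
  Position 1 ('a'): freq=2, skip
  Position 2 ('c'): unique! => answer = 2

2


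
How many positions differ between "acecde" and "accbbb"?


Comparing "acecde" and "accbbb" position by position:
  Position 0: 'a' vs 'a' => same
  Position 1: 'c' vs 'c' => same
  Position 2: 'e' vs 'c' => DIFFER
  Position 3: 'c' vs 'b' => DIFFER
  Position 4: 'd' vs 'b' => DIFFER
  Position 5: 'e' vs 'b' => DIFFER
Positions that differ: 4

4


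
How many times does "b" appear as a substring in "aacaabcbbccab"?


Searching for "b" in "aacaabcbbccab"
Scanning each position:
  Position 0: "a" => no
  Position 1: "a" => no
  Position 2: "c" => no
  Position 3: "a" => no
  Position 4: "a" => no
  Position 5: "b" => MATCH
  Position 6: "c" => no
  Position 7: "b" => MATCH
  Position 8: "b" => MATCH
  Position 9: "c" => no
  Position 10: "c" => no
  Position 11: "a" => no
  Position 12: "b" => MATCH
Total occurrences: 4

4


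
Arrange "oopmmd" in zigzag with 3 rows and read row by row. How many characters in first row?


Zigzag "oopmmd" into 3 rows:
Placing characters:
  'o' => row 0
  'o' => row 1
  'p' => row 2
  'm' => row 1
  'm' => row 0
  'd' => row 1
Rows:
  Row 0: "om"
  Row 1: "omd"
  Row 2: "p"
First row length: 2

2


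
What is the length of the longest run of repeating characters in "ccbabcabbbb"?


Input: "ccbabcabbbb"
Scanning for longest run:
  Position 1 ('c'): continues run of 'c', length=2
  Position 2 ('b'): new char, reset run to 1
  Position 3 ('a'): new char, reset run to 1
  Position 4 ('b'): new char, reset run to 1
  Position 5 ('c'): new char, reset run to 1
  Position 6 ('a'): new char, reset run to 1
  Position 7 ('b'): new char, reset run to 1
  Position 8 ('b'): continues run of 'b', length=2
  Position 9 ('b'): continues run of 'b', length=3
  Position 10 ('b'): continues run of 'b', length=4
Longest run: 'b' with length 4

4


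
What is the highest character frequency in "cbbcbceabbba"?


Input: cbbcbceabbba
Character counts:
  'a': 2
  'b': 6
  'c': 3
  'e': 1
Maximum frequency: 6

6


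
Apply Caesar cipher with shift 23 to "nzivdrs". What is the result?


Caesar cipher: shift "nzivdrs" by 23
  'n' (pos 13) + 23 = pos 10 = 'k'
  'z' (pos 25) + 23 = pos 22 = 'w'
  'i' (pos 8) + 23 = pos 5 = 'f'
  'v' (pos 21) + 23 = pos 18 = 's'
  'd' (pos 3) + 23 = pos 0 = 'a'
  'r' (pos 17) + 23 = pos 14 = 'o'
  's' (pos 18) + 23 = pos 15 = 'p'
Result: kwfsaop

kwfsaop


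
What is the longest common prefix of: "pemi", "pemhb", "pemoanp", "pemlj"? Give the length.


Words: pemi, pemhb, pemoanp, pemlj
  Position 0: all 'p' => match
  Position 1: all 'e' => match
  Position 2: all 'm' => match
  Position 3: ('i', 'h', 'o', 'l') => mismatch, stop
LCP = "pem" (length 3)

3


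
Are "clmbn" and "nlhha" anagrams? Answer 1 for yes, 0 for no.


Strings: "clmbn", "nlhha"
Sorted first:  bclmn
Sorted second: ahhln
Differ at position 0: 'b' vs 'a' => not anagrams

0


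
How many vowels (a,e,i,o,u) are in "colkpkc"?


Input: colkpkc
Checking each character:
  'c' at position 0: consonant
  'o' at position 1: vowel (running total: 1)
  'l' at position 2: consonant
  'k' at position 3: consonant
  'p' at position 4: consonant
  'k' at position 5: consonant
  'c' at position 6: consonant
Total vowels: 1

1


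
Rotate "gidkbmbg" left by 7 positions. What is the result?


Input: "gidkbmbg", rotate left by 7
First 7 characters: "gidkbmb"
Remaining characters: "g"
Concatenate remaining + first: "g" + "gidkbmb" = "ggidkbmb"

ggidkbmb


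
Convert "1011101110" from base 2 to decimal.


Input: "1011101110" in base 2
Positional expansion:
  Digit '1' (value 1) x 2^9 = 512
  Digit '0' (value 0) x 2^8 = 0
  Digit '1' (value 1) x 2^7 = 128
  Digit '1' (value 1) x 2^6 = 64
  Digit '1' (value 1) x 2^5 = 32
  Digit '0' (value 0) x 2^4 = 0
  Digit '1' (value 1) x 2^3 = 8
  Digit '1' (value 1) x 2^2 = 4
  Digit '1' (value 1) x 2^1 = 2
  Digit '0' (value 0) x 2^0 = 0
Sum = 750

750


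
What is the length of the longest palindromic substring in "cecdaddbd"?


Input: "cecdaddbd"
Checking substrings for palindromes:
  [0:3] "cec" (len 3) => palindrome
  [3:6] "dad" (len 3) => palindrome
  [6:9] "dbd" (len 3) => palindrome
  [5:7] "dd" (len 2) => palindrome
Longest palindromic substring: "cec" with length 3

3


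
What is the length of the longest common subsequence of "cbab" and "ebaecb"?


LCS of "cbab" and "ebaecb"
DP table:
           e    b    a    e    c    b
      0    0    0    0    0    0    0
  c   0    0    0    0    0    1    1
  b   0    0    1    1    1    1    2
  a   0    0    1    2    2    2    2
  b   0    0    1    2    2    2    3
LCS length = dp[4][6] = 3

3


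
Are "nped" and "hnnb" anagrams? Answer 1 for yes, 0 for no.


Strings: "nped", "hnnb"
Sorted first:  denp
Sorted second: bhnn
Differ at position 0: 'd' vs 'b' => not anagrams

0


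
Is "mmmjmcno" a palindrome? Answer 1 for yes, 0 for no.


Input: mmmjmcno
Reversed: oncmjmmm
  Compare pos 0 ('m') with pos 7 ('o'): MISMATCH
  Compare pos 1 ('m') with pos 6 ('n'): MISMATCH
  Compare pos 2 ('m') with pos 5 ('c'): MISMATCH
  Compare pos 3 ('j') with pos 4 ('m'): MISMATCH
Result: not a palindrome

0


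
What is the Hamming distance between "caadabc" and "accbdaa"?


Comparing "caadabc" and "accbdaa" position by position:
  Position 0: 'c' vs 'a' => differ
  Position 1: 'a' vs 'c' => differ
  Position 2: 'a' vs 'c' => differ
  Position 3: 'd' vs 'b' => differ
  Position 4: 'a' vs 'd' => differ
  Position 5: 'b' vs 'a' => differ
  Position 6: 'c' vs 'a' => differ
Total differences (Hamming distance): 7

7


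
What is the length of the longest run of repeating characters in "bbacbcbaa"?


Input: "bbacbcbaa"
Scanning for longest run:
  Position 1 ('b'): continues run of 'b', length=2
  Position 2 ('a'): new char, reset run to 1
  Position 3 ('c'): new char, reset run to 1
  Position 4 ('b'): new char, reset run to 1
  Position 5 ('c'): new char, reset run to 1
  Position 6 ('b'): new char, reset run to 1
  Position 7 ('a'): new char, reset run to 1
  Position 8 ('a'): continues run of 'a', length=2
Longest run: 'b' with length 2

2


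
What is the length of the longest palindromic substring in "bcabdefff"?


Input: "bcabdefff"
Checking substrings for palindromes:
  [6:9] "fff" (len 3) => palindrome
  [6:8] "ff" (len 2) => palindrome
  [7:9] "ff" (len 2) => palindrome
Longest palindromic substring: "fff" with length 3

3


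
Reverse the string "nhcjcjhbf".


Input: nhcjcjhbf
Reading characters right to left:
  Position 8: 'f'
  Position 7: 'b'
  Position 6: 'h'
  Position 5: 'j'
  Position 4: 'c'
  Position 3: 'j'
  Position 2: 'c'
  Position 1: 'h'
  Position 0: 'n'
Reversed: fbhjcjchn

fbhjcjchn


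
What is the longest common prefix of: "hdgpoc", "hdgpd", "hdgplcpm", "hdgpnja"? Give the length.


Words: hdgpoc, hdgpd, hdgplcpm, hdgpnja
  Position 0: all 'h' => match
  Position 1: all 'd' => match
  Position 2: all 'g' => match
  Position 3: all 'p' => match
  Position 4: ('o', 'd', 'l', 'n') => mismatch, stop
LCP = "hdgp" (length 4)

4


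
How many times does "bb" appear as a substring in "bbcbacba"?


Searching for "bb" in "bbcbacba"
Scanning each position:
  Position 0: "bb" => MATCH
  Position 1: "bc" => no
  Position 2: "cb" => no
  Position 3: "ba" => no
  Position 4: "ac" => no
  Position 5: "cb" => no
  Position 6: "ba" => no
Total occurrences: 1

1


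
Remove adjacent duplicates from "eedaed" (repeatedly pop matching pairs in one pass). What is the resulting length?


Input: eedaed
Stack-based adjacent duplicate removal:
  Read 'e': push. Stack: e
  Read 'e': matches stack top 'e' => pop. Stack: (empty)
  Read 'd': push. Stack: d
  Read 'a': push. Stack: da
  Read 'e': push. Stack: dae
  Read 'd': push. Stack: daed
Final stack: "daed" (length 4)

4


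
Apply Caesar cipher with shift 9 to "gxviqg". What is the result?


Caesar cipher: shift "gxviqg" by 9
  'g' (pos 6) + 9 = pos 15 = 'p'
  'x' (pos 23) + 9 = pos 6 = 'g'
  'v' (pos 21) + 9 = pos 4 = 'e'
  'i' (pos 8) + 9 = pos 17 = 'r'
  'q' (pos 16) + 9 = pos 25 = 'z'
  'g' (pos 6) + 9 = pos 15 = 'p'
Result: pgerzp

pgerzp


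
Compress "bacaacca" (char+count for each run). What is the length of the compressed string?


Input: bacaacca
Runs:
  'b' x 1 => "b1"
  'a' x 1 => "a1"
  'c' x 1 => "c1"
  'a' x 2 => "a2"
  'c' x 2 => "c2"
  'a' x 1 => "a1"
Compressed: "b1a1c1a2c2a1"
Compressed length: 12

12


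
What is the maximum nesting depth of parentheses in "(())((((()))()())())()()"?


Input: "(())((((()))()())())()()"
Tracking depth:
  Position 0 '(': depth becomes 1
  Position 1 '(': depth becomes 2
  Position 2 ')': depth becomes 1
  Position 3 ')': depth becomes 0
  Position 4 '(': depth becomes 1
  Position 5 '(': depth becomes 2
  Position 6 '(': depth becomes 3
  Position 7 '(': depth becomes 4
  Position 8 '(': depth becomes 5
  Position 9 ')': depth becomes 4
  Position 10 ')': depth becomes 3
  Position 11 ')': depth becomes 2
  Position 12 '(': depth becomes 3
  Position 13 ')': depth becomes 2
  Position 14 '(': depth becomes 3
  Position 15 ')': depth becomes 2
  Position 16 ')': depth becomes 1
  Position 17 '(': depth becomes 2
  Position 18 ')': depth becomes 1
  Position 19 ')': depth becomes 0
  Position 20 '(': depth becomes 1
  Position 21 ')': depth becomes 0
  Position 22 '(': depth becomes 1
  Position 23 ')': depth becomes 0
Maximum depth reached: 5

5
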